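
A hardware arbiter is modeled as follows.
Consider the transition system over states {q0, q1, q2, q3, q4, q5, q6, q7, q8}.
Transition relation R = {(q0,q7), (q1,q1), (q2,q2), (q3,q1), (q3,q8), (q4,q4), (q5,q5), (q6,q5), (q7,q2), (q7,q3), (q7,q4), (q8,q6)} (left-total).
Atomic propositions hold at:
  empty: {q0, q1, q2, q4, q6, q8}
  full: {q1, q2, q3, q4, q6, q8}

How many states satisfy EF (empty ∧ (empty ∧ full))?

Sat(empty ∧ full) = {q1, q2, q4, q6, q8}
Sat(empty ∧ (empty ∧ full)) = {q1, q2, q4, q6, q8}
EF (empty ∧ (empty ∧ full)): least fixpoint, start Z0 = {q1, q2, q4, q6, q8}, add states with some successor in Z. Z1 = {q1, q2, q3, q4, q6, q7, q8}; Z2 = {q0, q1, q2, q3, q4, q6, q7, q8}; fixed.
Sat(EF (empty ∧ (empty ∧ full))) = {q0, q1, q2, q3, q4, q6, q7, q8}
|Sat(EF (empty ∧ (empty ∧ full)))| = |{q0, q1, q2, q3, q4, q6, q7, q8}| = 8.

8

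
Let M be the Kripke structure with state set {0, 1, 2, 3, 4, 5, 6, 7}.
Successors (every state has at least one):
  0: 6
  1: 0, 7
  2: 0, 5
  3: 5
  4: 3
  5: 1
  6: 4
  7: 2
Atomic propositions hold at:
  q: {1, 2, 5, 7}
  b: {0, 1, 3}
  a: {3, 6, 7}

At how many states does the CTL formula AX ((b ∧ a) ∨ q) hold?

Sat(b ∧ a) = {3}
Sat((b ∧ a) ∨ q) = {1, 2, 3, 5, 7}
Sat(AX ((b ∧ a) ∨ q)) = {s : every successor in {1, 2, 3, 5, 7}} = {3, 4, 5, 7}
|Sat(AX ((b ∧ a) ∨ q))| = |{3, 4, 5, 7}| = 4.

4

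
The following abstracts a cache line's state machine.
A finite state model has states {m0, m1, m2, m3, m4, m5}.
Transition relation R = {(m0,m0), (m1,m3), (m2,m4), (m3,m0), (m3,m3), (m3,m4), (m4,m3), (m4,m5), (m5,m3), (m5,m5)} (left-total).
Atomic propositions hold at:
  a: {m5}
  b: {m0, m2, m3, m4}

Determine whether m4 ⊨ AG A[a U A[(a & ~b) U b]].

Sat(~b) = {m1, m5}
Sat(a & ~b) = {m5}
A[(a & ~b) U b]: least fixpoint, start Z0 = Sat(b) = {m0, m2, m3, m4}, add states in Sat(a & ~b) with every successor in Z. Already a fixed point.
Sat(A[(a & ~b) U b]) = {m0, m2, m3, m4}
A[a U A[(a & ~b) U b]]: least fixpoint, start Z0 = Sat(A[(a & ~b) U b]) = {m0, m2, m3, m4}, add states in Sat(a) with every successor in Z. Already a fixed point.
Sat(A[a U A[(a & ~b) U b]]) = {m0, m2, m3, m4}
AG A[a U A[(a & ~b) U b]]: greatest fixpoint, start Z0 = {m0, m2, m3, m4}, keep only states in Sat with every successor in Z. Z1 = {m0, m2, m3}; Z2 = {m0}; fixed.
Sat(AG A[a U A[(a & ~b) U b]]) = {m0}
m4 ∉ Sat(AG A[a U A[(a & ~b) U b]]) = {m0}, so the formula does not hold at m4.

No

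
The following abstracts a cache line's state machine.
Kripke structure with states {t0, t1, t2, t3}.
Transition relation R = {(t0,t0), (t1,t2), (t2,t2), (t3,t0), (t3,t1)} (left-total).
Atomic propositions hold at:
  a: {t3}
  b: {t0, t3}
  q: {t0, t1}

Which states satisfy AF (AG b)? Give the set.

AG b: greatest fixpoint, start Z0 = {t0, t3}, keep only states in Sat with every successor in Z. Z1 = {t0}; fixed.
Sat(AG b) = {t0}
AF (AG b): least fixpoint, start Z0 = {t0}, add states with every successor in Z. Already a fixed point.
Sat(AF (AG b)) = {t0}

{t0}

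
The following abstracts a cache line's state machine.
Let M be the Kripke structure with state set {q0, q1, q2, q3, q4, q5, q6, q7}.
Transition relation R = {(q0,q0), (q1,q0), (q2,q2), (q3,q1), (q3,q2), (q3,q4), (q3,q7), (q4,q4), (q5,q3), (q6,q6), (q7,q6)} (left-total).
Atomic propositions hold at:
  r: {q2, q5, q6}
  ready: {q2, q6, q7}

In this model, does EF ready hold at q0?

No

EF ready: least fixpoint, start Z0 = {q2, q6, q7}, add states with some successor in Z. Z1 = {q2, q3, q6, q7}; Z2 = {q2, q3, q5, q6, q7}; fixed.
Sat(EF ready) = {q2, q3, q5, q6, q7}
q0 ∉ Sat(EF ready) = {q2, q3, q5, q6, q7}, so the formula does not hold at q0.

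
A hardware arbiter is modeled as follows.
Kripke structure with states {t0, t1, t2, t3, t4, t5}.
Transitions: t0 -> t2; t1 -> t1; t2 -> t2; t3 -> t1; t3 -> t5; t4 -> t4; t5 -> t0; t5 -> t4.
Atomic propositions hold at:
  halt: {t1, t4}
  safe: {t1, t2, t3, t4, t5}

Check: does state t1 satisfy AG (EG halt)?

EG halt: greatest fixpoint, start Z0 = {t1, t4}, keep only states in Sat with some successor in Z. Already a fixed point.
Sat(EG halt) = {t1, t4}
AG (EG halt): greatest fixpoint, start Z0 = {t1, t4}, keep only states in Sat with every successor in Z. Already a fixed point.
Sat(AG (EG halt)) = {t1, t4}
t1 ∈ Sat(AG (EG halt)) = {t1, t4}, so the formula holds at t1.

Yes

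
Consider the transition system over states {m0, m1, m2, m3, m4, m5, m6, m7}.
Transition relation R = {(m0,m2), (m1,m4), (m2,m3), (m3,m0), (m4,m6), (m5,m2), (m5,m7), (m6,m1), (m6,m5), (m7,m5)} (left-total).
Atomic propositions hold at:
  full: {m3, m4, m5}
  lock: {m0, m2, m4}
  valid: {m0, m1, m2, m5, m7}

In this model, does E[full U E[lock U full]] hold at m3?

Yes

E[lock U full]: least fixpoint, start Z0 = Sat(full) = {m3, m4, m5}, add states in Sat(lock) with some successor in Z. Z1 = {m2, m3, m4, m5}; Z2 = {m0, m2, m3, m4, m5}; fixed.
Sat(E[lock U full]) = {m0, m2, m3, m4, m5}
E[full U E[lock U full]]: least fixpoint, start Z0 = Sat(E[lock U full]) = {m0, m2, m3, m4, m5}, add states in Sat(full) with some successor in Z. Already a fixed point.
Sat(E[full U E[lock U full]]) = {m0, m2, m3, m4, m5}
m3 ∈ Sat(E[full U E[lock U full]]) = {m0, m2, m3, m4, m5}, so the formula holds at m3.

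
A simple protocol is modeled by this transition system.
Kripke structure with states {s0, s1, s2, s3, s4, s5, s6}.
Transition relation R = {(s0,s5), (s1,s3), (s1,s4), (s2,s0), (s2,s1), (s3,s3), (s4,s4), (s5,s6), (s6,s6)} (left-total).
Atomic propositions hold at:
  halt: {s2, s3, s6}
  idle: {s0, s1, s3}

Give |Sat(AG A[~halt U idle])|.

1

Sat(~halt) = {s0, s1, s4, s5}
A[~halt U idle]: least fixpoint, start Z0 = Sat(idle) = {s0, s1, s3}, add states in Sat(~halt) with every successor in Z. Already a fixed point.
Sat(A[~halt U idle]) = {s0, s1, s3}
AG A[~halt U idle]: greatest fixpoint, start Z0 = {s0, s1, s3}, keep only states in Sat with every successor in Z. Z1 = {s3}; fixed.
Sat(AG A[~halt U idle]) = {s3}
|Sat(AG A[~halt U idle])| = |{s3}| = 1.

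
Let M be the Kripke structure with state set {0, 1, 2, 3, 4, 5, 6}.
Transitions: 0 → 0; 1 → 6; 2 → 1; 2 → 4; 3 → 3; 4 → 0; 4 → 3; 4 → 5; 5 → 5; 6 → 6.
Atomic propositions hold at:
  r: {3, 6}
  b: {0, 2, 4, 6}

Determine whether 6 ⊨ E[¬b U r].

Sat(¬b) = {1, 3, 5}
E[¬b U r]: least fixpoint, start Z0 = Sat(r) = {3, 6}, add states in Sat(¬b) with some successor in Z. Z1 = {1, 3, 6}; fixed.
Sat(E[¬b U r]) = {1, 3, 6}
6 ∈ Sat(E[¬b U r]) = {1, 3, 6}, so the formula holds at 6.

Yes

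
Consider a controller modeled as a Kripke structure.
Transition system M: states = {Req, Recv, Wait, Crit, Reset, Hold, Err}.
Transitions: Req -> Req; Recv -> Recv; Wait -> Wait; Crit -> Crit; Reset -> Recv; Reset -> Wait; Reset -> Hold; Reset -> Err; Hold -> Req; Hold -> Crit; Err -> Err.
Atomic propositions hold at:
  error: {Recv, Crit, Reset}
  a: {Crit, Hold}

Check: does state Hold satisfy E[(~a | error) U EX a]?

Yes

Sat(~a) = {Req, Recv, Wait, Reset, Err}
Sat(~a | error) = {Req, Recv, Wait, Crit, Reset, Err}
Sat(EX a) = {s : some successor in {Crit, Hold}} = {Crit, Reset, Hold}
E[(~a | error) U EX a]: least fixpoint, start Z0 = Sat(EX a) = {Crit, Reset, Hold}, add states in Sat(~a | error) with some successor in Z. Already a fixed point.
Sat(E[(~a | error) U EX a]) = {Crit, Reset, Hold}
Hold ∈ Sat(E[(~a | error) U EX a]) = {Crit, Reset, Hold}, so the formula holds at Hold.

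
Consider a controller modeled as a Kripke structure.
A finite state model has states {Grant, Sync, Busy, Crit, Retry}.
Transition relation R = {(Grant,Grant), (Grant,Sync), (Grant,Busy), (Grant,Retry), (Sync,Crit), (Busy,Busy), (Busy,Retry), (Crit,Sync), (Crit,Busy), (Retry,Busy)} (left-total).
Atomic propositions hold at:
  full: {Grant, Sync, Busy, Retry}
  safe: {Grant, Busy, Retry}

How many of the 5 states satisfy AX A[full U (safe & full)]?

Sat(safe & full) = {Grant, Busy, Retry}
A[full U (safe & full)]: least fixpoint, start Z0 = Sat((safe & full)) = {Grant, Busy, Retry}, add states in Sat(full) with every successor in Z. Already a fixed point.
Sat(A[full U (safe & full)]) = {Grant, Busy, Retry}
Sat(AX A[full U (safe & full)]) = {s : every successor in {Grant, Busy, Retry}} = {Busy, Retry}
|Sat(AX A[full U (safe & full)])| = |{Busy, Retry}| = 2.

2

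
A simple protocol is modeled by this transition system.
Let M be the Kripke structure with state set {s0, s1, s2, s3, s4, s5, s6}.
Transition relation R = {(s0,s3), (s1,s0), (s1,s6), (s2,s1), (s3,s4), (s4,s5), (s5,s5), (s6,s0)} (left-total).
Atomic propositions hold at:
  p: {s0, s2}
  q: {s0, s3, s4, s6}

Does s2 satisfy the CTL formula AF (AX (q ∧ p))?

No

Sat(q ∧ p) = {s0}
Sat(AX (q ∧ p)) = {s : every successor in {s0}} = {s6}
AF (AX (q ∧ p)): least fixpoint, start Z0 = {s6}, add states with every successor in Z. Already a fixed point.
Sat(AF (AX (q ∧ p))) = {s6}
s2 ∉ Sat(AF (AX (q ∧ p))) = {s6}, so the formula does not hold at s2.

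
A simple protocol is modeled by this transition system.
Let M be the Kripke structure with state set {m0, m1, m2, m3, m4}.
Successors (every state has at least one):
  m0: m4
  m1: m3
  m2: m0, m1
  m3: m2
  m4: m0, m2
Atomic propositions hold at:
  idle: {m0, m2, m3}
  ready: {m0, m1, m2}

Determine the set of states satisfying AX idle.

Sat(AX idle) = {s : every successor in {m0, m2, m3}} = {m1, m3, m4}

{m1, m3, m4}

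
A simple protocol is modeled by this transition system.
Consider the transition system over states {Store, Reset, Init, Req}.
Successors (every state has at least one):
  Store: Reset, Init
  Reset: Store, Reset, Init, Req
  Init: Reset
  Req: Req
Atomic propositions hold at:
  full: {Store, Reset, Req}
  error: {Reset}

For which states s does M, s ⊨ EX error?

{Store, Reset, Init}

Sat(EX error) = {s : some successor in {Reset}} = {Store, Reset, Init}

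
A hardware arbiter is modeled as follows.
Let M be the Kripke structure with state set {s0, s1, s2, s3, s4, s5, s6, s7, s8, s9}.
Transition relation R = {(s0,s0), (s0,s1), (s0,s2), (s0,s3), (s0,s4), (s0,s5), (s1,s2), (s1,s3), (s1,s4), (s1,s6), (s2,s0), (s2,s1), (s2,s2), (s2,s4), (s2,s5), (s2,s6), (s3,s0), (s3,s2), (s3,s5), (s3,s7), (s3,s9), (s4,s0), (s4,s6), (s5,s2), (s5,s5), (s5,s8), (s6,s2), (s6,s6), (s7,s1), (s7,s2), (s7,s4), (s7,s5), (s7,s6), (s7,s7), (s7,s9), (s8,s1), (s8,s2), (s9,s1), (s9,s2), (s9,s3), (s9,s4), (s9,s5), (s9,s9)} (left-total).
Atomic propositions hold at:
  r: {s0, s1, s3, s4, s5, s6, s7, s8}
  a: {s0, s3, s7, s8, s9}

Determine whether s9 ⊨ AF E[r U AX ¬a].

Sat(¬a) = {s1, s2, s4, s5, s6}
Sat(AX ¬a) = {s : every successor in {s1, s2, s4, s5, s6}} = {s6, s8}
E[r U AX ¬a]: least fixpoint, start Z0 = Sat(AX ¬a) = {s6, s8}, add states in Sat(r) with some successor in Z. Z1 = {s1, s4, s5, s6, s7, s8}; Z2 = {s0, s1, s3, s4, s5, s6, s7, s8}; fixed.
Sat(E[r U AX ¬a]) = {s0, s1, s3, s4, s5, s6, s7, s8}
AF E[r U AX ¬a]: least fixpoint, start Z0 = {s0, s1, s3, s4, s5, s6, s7, s8}, add states with every successor in Z. Already a fixed point.
Sat(AF E[r U AX ¬a]) = {s0, s1, s3, s4, s5, s6, s7, s8}
s9 ∉ Sat(AF E[r U AX ¬a]) = {s0, s1, s3, s4, s5, s6, s7, s8}, so the formula does not hold at s9.

No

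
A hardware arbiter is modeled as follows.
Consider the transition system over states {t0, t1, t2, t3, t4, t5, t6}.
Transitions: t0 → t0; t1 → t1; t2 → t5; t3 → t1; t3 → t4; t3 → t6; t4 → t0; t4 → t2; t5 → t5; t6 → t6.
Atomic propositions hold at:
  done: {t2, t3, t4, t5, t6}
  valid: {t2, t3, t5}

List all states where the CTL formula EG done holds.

{t2, t3, t4, t5, t6}

EG done: greatest fixpoint, start Z0 = {t2, t3, t4, t5, t6}, keep only states in Sat with some successor in Z. Already a fixed point.
Sat(EG done) = {t2, t3, t4, t5, t6}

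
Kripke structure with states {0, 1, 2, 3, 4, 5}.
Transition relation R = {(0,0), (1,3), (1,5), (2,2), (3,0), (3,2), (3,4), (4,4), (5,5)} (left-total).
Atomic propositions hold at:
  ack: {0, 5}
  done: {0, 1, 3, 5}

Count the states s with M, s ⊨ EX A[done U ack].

A[done U ack]: least fixpoint, start Z0 = Sat(ack) = {0, 5}, add states in Sat(done) with every successor in Z. Already a fixed point.
Sat(A[done U ack]) = {0, 5}
Sat(EX A[done U ack]) = {s : some successor in {0, 5}} = {0, 1, 3, 5}
|Sat(EX A[done U ack])| = |{0, 1, 3, 5}| = 4.

4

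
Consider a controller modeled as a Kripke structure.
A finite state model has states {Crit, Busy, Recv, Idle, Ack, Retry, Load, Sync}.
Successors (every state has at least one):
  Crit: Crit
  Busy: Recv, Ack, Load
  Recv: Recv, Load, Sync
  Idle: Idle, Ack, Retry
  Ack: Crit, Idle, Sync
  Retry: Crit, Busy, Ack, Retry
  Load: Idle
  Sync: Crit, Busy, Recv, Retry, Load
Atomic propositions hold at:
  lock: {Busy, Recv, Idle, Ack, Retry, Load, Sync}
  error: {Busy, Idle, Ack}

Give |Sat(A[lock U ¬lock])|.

Sat(¬lock) = {Crit}
A[lock U ¬lock]: least fixpoint, start Z0 = Sat(¬lock) = {Crit}, add states in Sat(lock) with every successor in Z. Already a fixed point.
Sat(A[lock U ¬lock]) = {Crit}
|Sat(A[lock U ¬lock])| = |{Crit}| = 1.

1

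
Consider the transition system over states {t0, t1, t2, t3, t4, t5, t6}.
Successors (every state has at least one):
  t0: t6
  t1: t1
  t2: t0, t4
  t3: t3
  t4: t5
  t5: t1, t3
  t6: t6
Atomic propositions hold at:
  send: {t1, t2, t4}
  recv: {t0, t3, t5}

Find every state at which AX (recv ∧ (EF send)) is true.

EF send: least fixpoint, start Z0 = {t1, t2, t4}, add states with some successor in Z. Z1 = {t1, t2, t4, t5}; fixed.
Sat(EF send) = {t1, t2, t4, t5}
Sat(recv ∧ (EF send)) = {t5}
Sat(AX (recv ∧ (EF send))) = {s : every successor in {t5}} = {t4}

{t4}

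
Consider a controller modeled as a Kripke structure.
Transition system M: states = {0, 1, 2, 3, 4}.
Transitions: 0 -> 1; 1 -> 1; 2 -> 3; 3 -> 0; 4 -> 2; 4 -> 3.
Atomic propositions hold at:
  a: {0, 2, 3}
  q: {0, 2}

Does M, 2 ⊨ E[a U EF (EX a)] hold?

Sat(EX a) = {s : some successor in {0, 2, 3}} = {2, 3, 4}
EF (EX a): least fixpoint, start Z0 = {2, 3, 4}, add states with some successor in Z. Already a fixed point.
Sat(EF (EX a)) = {2, 3, 4}
E[a U EF (EX a)]: least fixpoint, start Z0 = Sat(EF (EX a)) = {2, 3, 4}, add states in Sat(a) with some successor in Z. Already a fixed point.
Sat(E[a U EF (EX a)]) = {2, 3, 4}
2 ∈ Sat(E[a U EF (EX a)]) = {2, 3, 4}, so the formula holds at 2.

Yes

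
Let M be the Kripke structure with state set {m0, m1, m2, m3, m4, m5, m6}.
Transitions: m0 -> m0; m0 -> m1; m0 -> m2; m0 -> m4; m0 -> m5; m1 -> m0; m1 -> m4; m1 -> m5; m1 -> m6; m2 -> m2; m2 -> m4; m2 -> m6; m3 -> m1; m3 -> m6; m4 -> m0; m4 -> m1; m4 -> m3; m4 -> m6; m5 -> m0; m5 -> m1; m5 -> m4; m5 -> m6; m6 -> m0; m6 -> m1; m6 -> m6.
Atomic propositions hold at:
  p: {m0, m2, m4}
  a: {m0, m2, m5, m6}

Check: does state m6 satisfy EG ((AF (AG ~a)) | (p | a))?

Sat(~a) = {m1, m3, m4}
AG ~a: greatest fixpoint, start Z0 = {m1, m3, m4}, keep only states in Sat with every successor in Z. Z1 = ∅; fixed.
Sat(AG ~a) = ∅
AF (AG ~a): least fixpoint, start Z0 = ∅, add states with every successor in Z. Already a fixed point.
Sat(AF (AG ~a)) = ∅
Sat(p | a) = {m0, m2, m4, m5, m6}
Sat((AF (AG ~a)) | (p | a)) = {m0, m2, m4, m5, m6}
EG ((AF (AG ~a)) | (p | a)): greatest fixpoint, start Z0 = {m0, m2, m4, m5, m6}, keep only states in Sat with some successor in Z. Already a fixed point.
Sat(EG ((AF (AG ~a)) | (p | a))) = {m0, m2, m4, m5, m6}
m6 ∈ Sat(EG ((AF (AG ~a)) | (p | a))) = {m0, m2, m4, m5, m6}, so the formula holds at m6.

Yes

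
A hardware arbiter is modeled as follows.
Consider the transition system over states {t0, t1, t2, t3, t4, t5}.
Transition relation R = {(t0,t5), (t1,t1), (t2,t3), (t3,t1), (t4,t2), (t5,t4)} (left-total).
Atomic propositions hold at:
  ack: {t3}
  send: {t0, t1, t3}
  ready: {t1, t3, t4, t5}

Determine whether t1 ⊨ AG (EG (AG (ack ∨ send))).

Yes

Sat(ack ∨ send) = {t0, t1, t3}
AG (ack ∨ send): greatest fixpoint, start Z0 = {t0, t1, t3}, keep only states in Sat with every successor in Z. Z1 = {t1, t3}; fixed.
Sat(AG (ack ∨ send)) = {t1, t3}
EG (AG (ack ∨ send)): greatest fixpoint, start Z0 = {t1, t3}, keep only states in Sat with some successor in Z. Already a fixed point.
Sat(EG (AG (ack ∨ send))) = {t1, t3}
AG (EG (AG (ack ∨ send))): greatest fixpoint, start Z0 = {t1, t3}, keep only states in Sat with every successor in Z. Already a fixed point.
Sat(AG (EG (AG (ack ∨ send)))) = {t1, t3}
t1 ∈ Sat(AG (EG (AG (ack ∨ send)))) = {t1, t3}, so the formula holds at t1.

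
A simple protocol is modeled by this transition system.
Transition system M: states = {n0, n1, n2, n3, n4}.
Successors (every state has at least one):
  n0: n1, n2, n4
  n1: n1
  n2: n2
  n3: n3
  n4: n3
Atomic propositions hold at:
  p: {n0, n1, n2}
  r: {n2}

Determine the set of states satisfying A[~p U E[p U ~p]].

{n0, n3, n4}

Sat(~p) = {n3, n4}
E[p U ~p]: least fixpoint, start Z0 = Sat(~p) = {n3, n4}, add states in Sat(p) with some successor in Z. Z1 = {n0, n3, n4}; fixed.
Sat(E[p U ~p]) = {n0, n3, n4}
A[~p U E[p U ~p]]: least fixpoint, start Z0 = Sat(E[p U ~p]) = {n0, n3, n4}, add states in Sat(~p) with every successor in Z. Already a fixed point.
Sat(A[~p U E[p U ~p]]) = {n0, n3, n4}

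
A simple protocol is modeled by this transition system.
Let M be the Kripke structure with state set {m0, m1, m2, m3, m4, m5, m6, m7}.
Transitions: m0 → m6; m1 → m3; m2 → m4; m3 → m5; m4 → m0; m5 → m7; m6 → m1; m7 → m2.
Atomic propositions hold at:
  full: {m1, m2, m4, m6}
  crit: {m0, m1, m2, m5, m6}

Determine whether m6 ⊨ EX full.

Sat(EX full) = {s : some successor in {m1, m2, m4, m6}} = {m0, m2, m6, m7}
m6 ∈ Sat(EX full) = {m0, m2, m6, m7}, so the formula holds at m6.

Yes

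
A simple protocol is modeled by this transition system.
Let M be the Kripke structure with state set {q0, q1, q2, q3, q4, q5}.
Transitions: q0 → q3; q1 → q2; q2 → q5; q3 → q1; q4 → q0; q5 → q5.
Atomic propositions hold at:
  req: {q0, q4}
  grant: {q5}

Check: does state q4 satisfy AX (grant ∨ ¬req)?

No

Sat(¬req) = {q1, q2, q3, q5}
Sat(grant ∨ ¬req) = {q1, q2, q3, q5}
Sat(AX (grant ∨ ¬req)) = {s : every successor in {q1, q2, q3, q5}} = {q0, q1, q2, q3, q5}
q4 ∉ Sat(AX (grant ∨ ¬req)) = {q0, q1, q2, q3, q5}, so the formula does not hold at q4.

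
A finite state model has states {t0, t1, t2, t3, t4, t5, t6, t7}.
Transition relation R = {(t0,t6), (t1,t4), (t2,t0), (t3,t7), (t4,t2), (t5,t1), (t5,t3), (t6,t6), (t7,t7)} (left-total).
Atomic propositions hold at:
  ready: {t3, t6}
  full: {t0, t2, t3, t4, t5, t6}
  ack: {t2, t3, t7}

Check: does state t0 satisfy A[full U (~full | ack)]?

Sat(~full) = {t1, t7}
Sat(~full | ack) = {t1, t2, t3, t7}
A[full U (~full | ack)]: least fixpoint, start Z0 = Sat((~full | ack)) = {t1, t2, t3, t7}, add states in Sat(full) with every successor in Z. Z1 = {t1, t2, t3, t4, t5, t7}; fixed.
Sat(A[full U (~full | ack)]) = {t1, t2, t3, t4, t5, t7}
t0 ∉ Sat(A[full U (~full | ack)]) = {t1, t2, t3, t4, t5, t7}, so the formula does not hold at t0.

No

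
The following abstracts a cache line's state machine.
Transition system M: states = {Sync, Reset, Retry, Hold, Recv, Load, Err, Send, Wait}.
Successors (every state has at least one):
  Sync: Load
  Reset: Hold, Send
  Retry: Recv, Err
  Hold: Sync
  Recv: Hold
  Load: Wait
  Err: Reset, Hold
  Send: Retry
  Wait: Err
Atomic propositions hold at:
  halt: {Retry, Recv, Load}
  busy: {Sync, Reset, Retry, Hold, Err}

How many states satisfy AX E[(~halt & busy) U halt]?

Sat(~halt) = {Sync, Reset, Hold, Err, Send, Wait}
Sat(~halt & busy) = {Sync, Reset, Hold, Err}
E[(~halt & busy) U halt]: least fixpoint, start Z0 = Sat(halt) = {Retry, Recv, Load}, add states in Sat(~halt & busy) with some successor in Z. Z1 = {Sync, Retry, Recv, Load}; Z2 = {Sync, Retry, Hold, Recv, Load}; Z3 = {Sync, Reset, Retry, Hold, Recv, Load, Err}; fixed.
Sat(E[(~halt & busy) U halt]) = {Sync, Reset, Retry, Hold, Recv, Load, Err}
Sat(AX E[(~halt & busy) U halt]) = {s : every successor in {Sync, Reset, Retry, Hold, Recv, Load, Err}} = {Sync, Retry, Hold, Recv, Err, Send, Wait}
|Sat(AX E[(~halt & busy) U halt])| = |{Sync, Retry, Hold, Recv, Err, Send, Wait}| = 7.

7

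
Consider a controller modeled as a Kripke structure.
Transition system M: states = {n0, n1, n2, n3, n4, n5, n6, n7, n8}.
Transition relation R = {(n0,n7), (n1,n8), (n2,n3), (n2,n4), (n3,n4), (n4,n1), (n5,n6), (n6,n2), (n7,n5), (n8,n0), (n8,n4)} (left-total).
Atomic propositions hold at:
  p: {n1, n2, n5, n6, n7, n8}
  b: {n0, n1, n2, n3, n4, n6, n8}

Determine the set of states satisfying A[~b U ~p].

{n0, n3, n4}

Sat(~b) = {n5, n7}
Sat(~p) = {n0, n3, n4}
A[~b U ~p]: least fixpoint, start Z0 = Sat(~p) = {n0, n3, n4}, add states in Sat(~b) with every successor in Z. Already a fixed point.
Sat(A[~b U ~p]) = {n0, n3, n4}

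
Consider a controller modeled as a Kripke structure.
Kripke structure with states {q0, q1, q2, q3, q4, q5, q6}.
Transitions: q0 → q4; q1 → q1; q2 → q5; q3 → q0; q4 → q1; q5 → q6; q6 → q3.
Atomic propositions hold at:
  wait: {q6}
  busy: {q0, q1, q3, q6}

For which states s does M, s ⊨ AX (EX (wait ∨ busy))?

Sat(wait ∨ busy) = {q0, q1, q3, q6}
Sat(EX (wait ∨ busy)) = {s : some successor in {q0, q1, q3, q6}} = {q1, q3, q4, q5, q6}
Sat(AX (EX (wait ∨ busy))) = {s : every successor in {q1, q3, q4, q5, q6}} = {q0, q1, q2, q4, q5, q6}

{q0, q1, q2, q4, q5, q6}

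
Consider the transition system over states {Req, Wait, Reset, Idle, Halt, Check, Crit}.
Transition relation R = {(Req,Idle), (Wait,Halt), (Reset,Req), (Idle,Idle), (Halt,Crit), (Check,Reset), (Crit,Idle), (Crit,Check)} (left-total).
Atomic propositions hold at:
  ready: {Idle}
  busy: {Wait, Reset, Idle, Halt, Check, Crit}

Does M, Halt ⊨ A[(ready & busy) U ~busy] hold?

Sat(ready & busy) = {Idle}
Sat(~busy) = {Req}
A[(ready & busy) U ~busy]: least fixpoint, start Z0 = Sat(~busy) = {Req}, add states in Sat(ready & busy) with every successor in Z. Already a fixed point.
Sat(A[(ready & busy) U ~busy]) = {Req}
Halt ∉ Sat(A[(ready & busy) U ~busy]) = {Req}, so the formula does not hold at Halt.

No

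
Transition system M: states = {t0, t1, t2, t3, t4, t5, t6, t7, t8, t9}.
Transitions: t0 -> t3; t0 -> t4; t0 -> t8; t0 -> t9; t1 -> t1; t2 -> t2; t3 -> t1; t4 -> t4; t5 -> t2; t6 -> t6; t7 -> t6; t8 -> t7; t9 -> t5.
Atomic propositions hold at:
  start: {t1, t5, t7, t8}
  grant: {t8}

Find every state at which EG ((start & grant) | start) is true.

Sat(start & grant) = {t8}
Sat((start & grant) | start) = {t1, t5, t7, t8}
EG ((start & grant) | start): greatest fixpoint, start Z0 = {t1, t5, t7, t8}, keep only states in Sat with some successor in Z. Z1 = {t1, t8}; Z2 = {t1}; fixed.
Sat(EG ((start & grant) | start)) = {t1}

{t1}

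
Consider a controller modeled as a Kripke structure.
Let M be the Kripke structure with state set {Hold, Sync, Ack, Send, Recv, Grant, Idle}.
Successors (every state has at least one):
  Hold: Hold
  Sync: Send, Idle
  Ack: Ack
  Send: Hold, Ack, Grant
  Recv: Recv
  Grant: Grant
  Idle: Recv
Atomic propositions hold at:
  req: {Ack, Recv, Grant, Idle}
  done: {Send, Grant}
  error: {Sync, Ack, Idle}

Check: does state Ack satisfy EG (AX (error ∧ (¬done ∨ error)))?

Yes

Sat(¬done) = {Hold, Sync, Ack, Recv, Idle}
Sat(¬done ∨ error) = {Hold, Sync, Ack, Recv, Idle}
Sat(error ∧ (¬done ∨ error)) = {Sync, Ack, Idle}
Sat(AX (error ∧ (¬done ∨ error))) = {s : every successor in {Sync, Ack, Idle}} = {Ack}
EG (AX (error ∧ (¬done ∨ error))): greatest fixpoint, start Z0 = {Ack}, keep only states in Sat with some successor in Z. Already a fixed point.
Sat(EG (AX (error ∧ (¬done ∨ error)))) = {Ack}
Ack ∈ Sat(EG (AX (error ∧ (¬done ∨ error)))) = {Ack}, so the formula holds at Ack.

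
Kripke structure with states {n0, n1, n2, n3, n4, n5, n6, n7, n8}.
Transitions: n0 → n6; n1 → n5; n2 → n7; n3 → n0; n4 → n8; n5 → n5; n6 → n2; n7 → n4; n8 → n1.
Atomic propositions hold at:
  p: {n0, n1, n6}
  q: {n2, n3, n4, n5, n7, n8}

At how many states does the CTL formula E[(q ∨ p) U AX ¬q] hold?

7

Sat(q ∨ p) = {n0, n1, n2, n3, n4, n5, n6, n7, n8}
Sat(¬q) = {n0, n1, n6}
Sat(AX ¬q) = {s : every successor in {n0, n1, n6}} = {n0, n3, n8}
E[(q ∨ p) U AX ¬q]: least fixpoint, start Z0 = Sat(AX ¬q) = {n0, n3, n8}, add states in Sat(q ∨ p) with some successor in Z. Z1 = {n0, n3, n4, n8}; Z2 = {n0, n3, n4, n7, n8}; Z3 = {n0, n2, n3, n4, n7, n8}; Z4 = {n0, n2, n3, n4, n6, n7, n8}; fixed.
Sat(E[(q ∨ p) U AX ¬q]) = {n0, n2, n3, n4, n6, n7, n8}
|Sat(E[(q ∨ p) U AX ¬q])| = |{n0, n2, n3, n4, n6, n7, n8}| = 7.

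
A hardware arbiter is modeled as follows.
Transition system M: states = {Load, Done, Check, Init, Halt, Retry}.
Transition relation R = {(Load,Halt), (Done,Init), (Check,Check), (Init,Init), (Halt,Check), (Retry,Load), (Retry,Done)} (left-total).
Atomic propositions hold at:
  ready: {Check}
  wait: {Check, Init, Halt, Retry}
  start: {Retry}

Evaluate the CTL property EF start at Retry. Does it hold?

EF start: least fixpoint, start Z0 = {Retry}, add states with some successor in Z. Already a fixed point.
Sat(EF start) = {Retry}
Retry ∈ Sat(EF start) = {Retry}, so the formula holds at Retry.

Yes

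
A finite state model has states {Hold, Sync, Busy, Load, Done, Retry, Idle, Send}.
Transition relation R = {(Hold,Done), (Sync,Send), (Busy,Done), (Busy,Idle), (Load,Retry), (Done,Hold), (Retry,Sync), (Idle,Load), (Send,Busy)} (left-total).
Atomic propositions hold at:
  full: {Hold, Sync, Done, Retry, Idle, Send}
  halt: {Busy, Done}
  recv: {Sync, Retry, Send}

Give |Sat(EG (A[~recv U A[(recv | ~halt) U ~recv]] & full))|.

2

Sat(~recv) = {Hold, Busy, Load, Done, Idle}
Sat(~halt) = {Hold, Sync, Load, Retry, Idle, Send}
Sat(recv | ~halt) = {Hold, Sync, Load, Retry, Idle, Send}
A[(recv | ~halt) U ~recv]: least fixpoint, start Z0 = Sat(~recv) = {Hold, Busy, Load, Done, Idle}, add states in Sat(recv | ~halt) with every successor in Z. Z1 = {Hold, Busy, Load, Done, Idle, Send}; Z2 = {Hold, Sync, Busy, Load, Done, Idle, Send}; Z3 = {Hold, Sync, Busy, Load, Done, Retry, Idle, Send}; fixed.
Sat(A[(recv | ~halt) U ~recv]) = {Hold, Sync, Busy, Load, Done, Retry, Idle, Send}
A[~recv U A[(recv | ~halt) U ~recv]]: least fixpoint, start Z0 = Sat(A[(recv | ~halt) U ~recv]) = {Hold, Sync, Busy, Load, Done, Retry, Idle, Send}, add states in Sat(~recv) with every successor in Z. Already a fixed point.
Sat(A[~recv U A[(recv | ~halt) U ~recv]]) = {Hold, Sync, Busy, Load, Done, Retry, Idle, Send}
Sat(A[~recv U A[(recv | ~halt) U ~recv]] & full) = {Hold, Sync, Done, Retry, Idle, Send}
EG (A[~recv U A[(recv | ~halt) U ~recv]] & full): greatest fixpoint, start Z0 = {Hold, Sync, Done, Retry, Idle, Send}, keep only states in Sat with some successor in Z. Z1 = {Hold, Sync, Done, Retry}; Z2 = {Hold, Done, Retry}; Z3 = {Hold, Done}; fixed.
Sat(EG (A[~recv U A[(recv | ~halt) U ~recv]] & full)) = {Hold, Done}
|Sat(EG (A[~recv U A[(recv | ~halt) U ~recv]] & full))| = |{Hold, Done}| = 2.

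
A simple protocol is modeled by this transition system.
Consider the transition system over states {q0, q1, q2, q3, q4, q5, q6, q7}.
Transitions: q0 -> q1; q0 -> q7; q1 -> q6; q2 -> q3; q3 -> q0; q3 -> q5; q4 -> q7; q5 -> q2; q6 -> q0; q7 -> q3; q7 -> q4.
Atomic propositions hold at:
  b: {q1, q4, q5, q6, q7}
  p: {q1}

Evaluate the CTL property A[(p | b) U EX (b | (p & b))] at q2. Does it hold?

Sat(p | b) = {q1, q4, q5, q6, q7}
Sat(p & b) = {q1}
Sat(b | (p & b)) = {q1, q4, q5, q6, q7}
Sat(EX (b | (p & b))) = {s : some successor in {q1, q4, q5, q6, q7}} = {q0, q1, q3, q4, q7}
A[(p | b) U EX (b | (p & b))]: least fixpoint, start Z0 = Sat(EX (b | (p & b))) = {q0, q1, q3, q4, q7}, add states in Sat(p | b) with every successor in Z. Z1 = {q0, q1, q3, q4, q6, q7}; fixed.
Sat(A[(p | b) U EX (b | (p & b))]) = {q0, q1, q3, q4, q6, q7}
q2 ∉ Sat(A[(p | b) U EX (b | (p & b))]) = {q0, q1, q3, q4, q6, q7}, so the formula does not hold at q2.

No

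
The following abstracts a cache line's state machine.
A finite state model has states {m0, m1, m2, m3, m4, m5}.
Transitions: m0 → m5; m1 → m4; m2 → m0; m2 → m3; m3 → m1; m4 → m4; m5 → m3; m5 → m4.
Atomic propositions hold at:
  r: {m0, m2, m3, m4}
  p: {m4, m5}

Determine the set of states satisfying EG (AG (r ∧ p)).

{m4}

Sat(r ∧ p) = {m4}
AG (r ∧ p): greatest fixpoint, start Z0 = {m4}, keep only states in Sat with every successor in Z. Already a fixed point.
Sat(AG (r ∧ p)) = {m4}
EG (AG (r ∧ p)): greatest fixpoint, start Z0 = {m4}, keep only states in Sat with some successor in Z. Already a fixed point.
Sat(EG (AG (r ∧ p))) = {m4}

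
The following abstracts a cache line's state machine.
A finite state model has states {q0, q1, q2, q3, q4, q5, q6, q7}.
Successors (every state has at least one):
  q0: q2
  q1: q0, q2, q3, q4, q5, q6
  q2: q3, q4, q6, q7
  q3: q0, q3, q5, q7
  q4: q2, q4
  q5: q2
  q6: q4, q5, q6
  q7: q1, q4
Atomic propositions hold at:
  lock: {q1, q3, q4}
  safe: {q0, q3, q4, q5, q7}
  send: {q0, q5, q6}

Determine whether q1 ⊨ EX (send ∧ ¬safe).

Sat(¬safe) = {q1, q2, q6}
Sat(send ∧ ¬safe) = {q6}
Sat(EX (send ∧ ¬safe)) = {s : some successor in {q6}} = {q1, q2, q6}
q1 ∈ Sat(EX (send ∧ ¬safe)) = {q1, q2, q6}, so the formula holds at q1.

Yes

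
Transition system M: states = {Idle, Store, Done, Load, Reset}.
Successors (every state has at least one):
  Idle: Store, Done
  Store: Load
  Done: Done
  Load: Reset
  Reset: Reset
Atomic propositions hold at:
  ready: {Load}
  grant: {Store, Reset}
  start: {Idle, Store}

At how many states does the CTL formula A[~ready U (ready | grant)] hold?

3

Sat(~ready) = {Idle, Store, Done, Reset}
Sat(ready | grant) = {Store, Load, Reset}
A[~ready U (ready | grant)]: least fixpoint, start Z0 = Sat((ready | grant)) = {Store, Load, Reset}, add states in Sat(~ready) with every successor in Z. Already a fixed point.
Sat(A[~ready U (ready | grant)]) = {Store, Load, Reset}
|Sat(A[~ready U (ready | grant)])| = |{Store, Load, Reset}| = 3.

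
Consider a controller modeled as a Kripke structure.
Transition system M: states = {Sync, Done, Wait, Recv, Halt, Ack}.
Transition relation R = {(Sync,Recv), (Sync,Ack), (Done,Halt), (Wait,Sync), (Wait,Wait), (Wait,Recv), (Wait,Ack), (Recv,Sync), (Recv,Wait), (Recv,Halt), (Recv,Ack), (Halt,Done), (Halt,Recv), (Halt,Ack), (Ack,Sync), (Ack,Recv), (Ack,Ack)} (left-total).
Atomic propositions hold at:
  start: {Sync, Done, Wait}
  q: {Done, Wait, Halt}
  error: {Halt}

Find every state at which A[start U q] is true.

{Done, Wait, Halt}

A[start U q]: least fixpoint, start Z0 = Sat(q) = {Done, Wait, Halt}, add states in Sat(start) with every successor in Z. Already a fixed point.
Sat(A[start U q]) = {Done, Wait, Halt}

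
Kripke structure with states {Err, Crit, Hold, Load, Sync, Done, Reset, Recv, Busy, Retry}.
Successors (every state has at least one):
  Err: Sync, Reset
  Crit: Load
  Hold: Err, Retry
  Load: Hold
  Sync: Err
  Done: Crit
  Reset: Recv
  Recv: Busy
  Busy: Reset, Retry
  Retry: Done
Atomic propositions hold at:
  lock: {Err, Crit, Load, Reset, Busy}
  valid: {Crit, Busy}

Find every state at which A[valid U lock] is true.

{Err, Crit, Load, Reset, Busy}

A[valid U lock]: least fixpoint, start Z0 = Sat(lock) = {Err, Crit, Load, Reset, Busy}, add states in Sat(valid) with every successor in Z. Already a fixed point.
Sat(A[valid U lock]) = {Err, Crit, Load, Reset, Busy}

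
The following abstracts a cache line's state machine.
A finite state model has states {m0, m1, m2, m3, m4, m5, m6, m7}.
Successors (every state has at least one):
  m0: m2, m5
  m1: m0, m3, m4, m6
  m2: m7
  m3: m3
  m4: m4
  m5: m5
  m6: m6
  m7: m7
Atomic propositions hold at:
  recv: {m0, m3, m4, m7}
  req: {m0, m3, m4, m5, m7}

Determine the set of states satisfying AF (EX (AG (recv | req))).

{m0, m1, m2, m3, m4, m5, m7}

Sat(recv | req) = {m0, m3, m4, m5, m7}
AG (recv | req): greatest fixpoint, start Z0 = {m0, m3, m4, m5, m7}, keep only states in Sat with every successor in Z. Z1 = {m3, m4, m5, m7}; fixed.
Sat(AG (recv | req)) = {m3, m4, m5, m7}
Sat(EX (AG (recv | req))) = {s : some successor in {m3, m4, m5, m7}} = {m0, m1, m2, m3, m4, m5, m7}
AF (EX (AG (recv | req))): least fixpoint, start Z0 = {m0, m1, m2, m3, m4, m5, m7}, add states with every successor in Z. Already a fixed point.
Sat(AF (EX (AG (recv | req)))) = {m0, m1, m2, m3, m4, m5, m7}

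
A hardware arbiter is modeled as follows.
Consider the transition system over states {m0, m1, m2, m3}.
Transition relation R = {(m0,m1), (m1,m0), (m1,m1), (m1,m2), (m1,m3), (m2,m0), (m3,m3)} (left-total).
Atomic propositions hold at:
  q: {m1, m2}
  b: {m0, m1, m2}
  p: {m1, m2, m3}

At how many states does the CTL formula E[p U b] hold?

E[p U b]: least fixpoint, start Z0 = Sat(b) = {m0, m1, m2}, add states in Sat(p) with some successor in Z. Already a fixed point.
Sat(E[p U b]) = {m0, m1, m2}
|Sat(E[p U b])| = |{m0, m1, m2}| = 3.

3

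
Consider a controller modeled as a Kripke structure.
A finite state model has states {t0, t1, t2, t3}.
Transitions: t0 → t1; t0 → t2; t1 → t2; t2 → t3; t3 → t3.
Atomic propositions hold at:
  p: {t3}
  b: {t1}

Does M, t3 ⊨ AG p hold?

Yes

AG p: greatest fixpoint, start Z0 = {t3}, keep only states in Sat with every successor in Z. Already a fixed point.
Sat(AG p) = {t3}
t3 ∈ Sat(AG p) = {t3}, so the formula holds at t3.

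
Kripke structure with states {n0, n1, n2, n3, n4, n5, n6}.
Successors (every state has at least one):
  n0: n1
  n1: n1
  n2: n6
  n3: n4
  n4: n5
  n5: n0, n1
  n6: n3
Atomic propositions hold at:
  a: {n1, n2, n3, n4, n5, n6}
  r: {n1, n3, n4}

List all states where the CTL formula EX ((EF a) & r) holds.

EF a: least fixpoint, start Z0 = {n1, n2, n3, n4, n5, n6}, add states with some successor in Z. Z1 = {n0, n1, n2, n3, n4, n5, n6}; fixed.
Sat(EF a) = {n0, n1, n2, n3, n4, n5, n6}
Sat((EF a) & r) = {n1, n3, n4}
Sat(EX ((EF a) & r)) = {s : some successor in {n1, n3, n4}} = {n0, n1, n3, n5, n6}

{n0, n1, n3, n5, n6}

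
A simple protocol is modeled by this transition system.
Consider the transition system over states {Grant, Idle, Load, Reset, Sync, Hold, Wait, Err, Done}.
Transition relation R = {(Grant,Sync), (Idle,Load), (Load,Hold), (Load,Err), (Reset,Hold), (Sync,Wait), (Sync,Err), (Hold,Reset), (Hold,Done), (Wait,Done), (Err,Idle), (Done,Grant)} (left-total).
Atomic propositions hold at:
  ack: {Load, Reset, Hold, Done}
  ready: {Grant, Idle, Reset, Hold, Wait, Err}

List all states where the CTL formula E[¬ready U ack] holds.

Sat(¬ready) = {Load, Sync, Done}
E[¬ready U ack]: least fixpoint, start Z0 = Sat(ack) = {Load, Reset, Hold, Done}, add states in Sat(¬ready) with some successor in Z. Already a fixed point.
Sat(E[¬ready U ack]) = {Load, Reset, Hold, Done}

{Load, Reset, Hold, Done}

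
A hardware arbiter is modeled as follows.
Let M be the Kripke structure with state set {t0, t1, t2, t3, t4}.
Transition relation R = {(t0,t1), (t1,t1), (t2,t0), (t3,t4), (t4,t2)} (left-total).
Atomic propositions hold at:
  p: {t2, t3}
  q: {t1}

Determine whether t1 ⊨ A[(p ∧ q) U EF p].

No

Sat(p ∧ q) = ∅
EF p: least fixpoint, start Z0 = {t2, t3}, add states with some successor in Z. Z1 = {t2, t3, t4}; fixed.
Sat(EF p) = {t2, t3, t4}
A[(p ∧ q) U EF p]: least fixpoint, start Z0 = Sat(EF p) = {t2, t3, t4}, add states in Sat(p ∧ q) with every successor in Z. Already a fixed point.
Sat(A[(p ∧ q) U EF p]) = {t2, t3, t4}
t1 ∉ Sat(A[(p ∧ q) U EF p]) = {t2, t3, t4}, so the formula does not hold at t1.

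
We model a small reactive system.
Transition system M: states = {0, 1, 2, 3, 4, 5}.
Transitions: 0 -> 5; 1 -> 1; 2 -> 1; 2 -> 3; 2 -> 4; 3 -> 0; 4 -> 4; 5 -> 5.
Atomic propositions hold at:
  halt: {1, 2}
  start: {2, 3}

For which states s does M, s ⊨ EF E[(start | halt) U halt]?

Sat(start | halt) = {1, 2, 3}
E[(start | halt) U halt]: least fixpoint, start Z0 = Sat(halt) = {1, 2}, add states in Sat(start | halt) with some successor in Z. Already a fixed point.
Sat(E[(start | halt) U halt]) = {1, 2}
EF E[(start | halt) U halt]: least fixpoint, start Z0 = {1, 2}, add states with some successor in Z. Already a fixed point.
Sat(EF E[(start | halt) U halt]) = {1, 2}

{1, 2}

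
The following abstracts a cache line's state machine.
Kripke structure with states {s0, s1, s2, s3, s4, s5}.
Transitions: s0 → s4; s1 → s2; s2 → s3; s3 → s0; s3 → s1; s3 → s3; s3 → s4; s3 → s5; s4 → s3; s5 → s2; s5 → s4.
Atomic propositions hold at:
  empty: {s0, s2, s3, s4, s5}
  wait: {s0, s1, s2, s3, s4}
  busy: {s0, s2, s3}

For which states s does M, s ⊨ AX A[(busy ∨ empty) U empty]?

Sat(busy ∨ empty) = {s0, s2, s3, s4, s5}
A[(busy ∨ empty) U empty]: least fixpoint, start Z0 = Sat(empty) = {s0, s2, s3, s4, s5}, add states in Sat(busy ∨ empty) with every successor in Z. Already a fixed point.
Sat(A[(busy ∨ empty) U empty]) = {s0, s2, s3, s4, s5}
Sat(AX A[(busy ∨ empty) U empty]) = {s : every successor in {s0, s2, s3, s4, s5}} = {s0, s1, s2, s4, s5}

{s0, s1, s2, s4, s5}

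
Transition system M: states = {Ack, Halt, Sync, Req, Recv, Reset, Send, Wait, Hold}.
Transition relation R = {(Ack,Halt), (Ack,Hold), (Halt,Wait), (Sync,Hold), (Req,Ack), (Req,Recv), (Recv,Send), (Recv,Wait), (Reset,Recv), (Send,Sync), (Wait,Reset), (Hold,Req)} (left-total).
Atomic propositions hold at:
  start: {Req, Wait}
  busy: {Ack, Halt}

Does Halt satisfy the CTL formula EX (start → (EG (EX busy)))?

Sat(EX busy) = {s : some successor in {Ack, Halt}} = {Ack, Req}
EG (EX busy): greatest fixpoint, start Z0 = {Ack, Req}, keep only states in Sat with some successor in Z. Z1 = {Req}; Z2 = ∅; fixed.
Sat(EG (EX busy)) = ∅
Sat(start → (EG (EX busy))) = {Ack, Halt, Sync, Recv, Reset, Send, Hold}
Sat(EX (start → (EG (EX busy)))) = {s : some successor in {Ack, Halt, Sync, Recv, Reset, Send, Hold}} = {Ack, Sync, Req, Recv, Reset, Send, Wait}
Halt ∉ Sat(EX (start → (EG (EX busy)))) = {Ack, Sync, Req, Recv, Reset, Send, Wait}, so the formula does not hold at Halt.

No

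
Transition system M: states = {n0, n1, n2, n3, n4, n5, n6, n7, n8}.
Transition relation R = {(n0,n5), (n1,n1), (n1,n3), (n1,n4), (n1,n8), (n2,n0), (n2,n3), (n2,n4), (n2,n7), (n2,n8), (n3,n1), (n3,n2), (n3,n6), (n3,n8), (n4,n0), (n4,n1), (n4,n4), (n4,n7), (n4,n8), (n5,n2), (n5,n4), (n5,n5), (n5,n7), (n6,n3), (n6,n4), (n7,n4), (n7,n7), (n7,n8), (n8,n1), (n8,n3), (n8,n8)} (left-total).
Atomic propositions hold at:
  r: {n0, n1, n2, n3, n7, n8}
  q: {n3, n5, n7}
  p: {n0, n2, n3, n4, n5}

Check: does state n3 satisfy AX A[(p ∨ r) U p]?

Sat(p ∨ r) = {n0, n1, n2, n3, n4, n5, n7, n8}
A[(p ∨ r) U p]: least fixpoint, start Z0 = Sat(p) = {n0, n2, n3, n4, n5}, add states in Sat(p ∨ r) with every successor in Z. Already a fixed point.
Sat(A[(p ∨ r) U p]) = {n0, n2, n3, n4, n5}
Sat(AX A[(p ∨ r) U p]) = {s : every successor in {n0, n2, n3, n4, n5}} = {n0, n6}
n3 ∉ Sat(AX A[(p ∨ r) U p]) = {n0, n6}, so the formula does not hold at n3.

No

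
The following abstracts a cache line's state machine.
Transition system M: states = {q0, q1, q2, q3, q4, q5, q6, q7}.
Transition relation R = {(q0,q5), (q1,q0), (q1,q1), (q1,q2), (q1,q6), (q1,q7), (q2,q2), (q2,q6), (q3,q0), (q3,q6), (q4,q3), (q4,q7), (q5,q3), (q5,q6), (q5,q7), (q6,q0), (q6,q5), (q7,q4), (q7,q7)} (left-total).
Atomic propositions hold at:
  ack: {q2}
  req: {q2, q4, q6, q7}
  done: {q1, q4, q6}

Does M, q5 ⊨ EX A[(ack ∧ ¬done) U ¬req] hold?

Yes

Sat(¬done) = {q0, q2, q3, q5, q7}
Sat(ack ∧ ¬done) = {q2}
Sat(¬req) = {q0, q1, q3, q5}
A[(ack ∧ ¬done) U ¬req]: least fixpoint, start Z0 = Sat(¬req) = {q0, q1, q3, q5}, add states in Sat(ack ∧ ¬done) with every successor in Z. Already a fixed point.
Sat(A[(ack ∧ ¬done) U ¬req]) = {q0, q1, q3, q5}
Sat(EX A[(ack ∧ ¬done) U ¬req]) = {s : some successor in {q0, q1, q3, q5}} = {q0, q1, q3, q4, q5, q6}
q5 ∈ Sat(EX A[(ack ∧ ¬done) U ¬req]) = {q0, q1, q3, q4, q5, q6}, so the formula holds at q5.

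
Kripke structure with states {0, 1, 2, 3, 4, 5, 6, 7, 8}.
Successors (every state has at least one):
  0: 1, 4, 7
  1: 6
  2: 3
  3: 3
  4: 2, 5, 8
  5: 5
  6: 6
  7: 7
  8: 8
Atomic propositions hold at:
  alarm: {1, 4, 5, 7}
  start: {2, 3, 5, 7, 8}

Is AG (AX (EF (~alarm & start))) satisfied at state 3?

Sat(~alarm) = {0, 2, 3, 6, 8}
Sat(~alarm & start) = {2, 3, 8}
EF (~alarm & start): least fixpoint, start Z0 = {2, 3, 8}, add states with some successor in Z. Z1 = {2, 3, 4, 8}; Z2 = {0, 2, 3, 4, 8}; fixed.
Sat(EF (~alarm & start)) = {0, 2, 3, 4, 8}
Sat(AX (EF (~alarm & start))) = {s : every successor in {0, 2, 3, 4, 8}} = {2, 3, 8}
AG (AX (EF (~alarm & start))): greatest fixpoint, start Z0 = {2, 3, 8}, keep only states in Sat with every successor in Z. Already a fixed point.
Sat(AG (AX (EF (~alarm & start)))) = {2, 3, 8}
3 ∈ Sat(AG (AX (EF (~alarm & start)))) = {2, 3, 8}, so the formula holds at 3.

Yes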